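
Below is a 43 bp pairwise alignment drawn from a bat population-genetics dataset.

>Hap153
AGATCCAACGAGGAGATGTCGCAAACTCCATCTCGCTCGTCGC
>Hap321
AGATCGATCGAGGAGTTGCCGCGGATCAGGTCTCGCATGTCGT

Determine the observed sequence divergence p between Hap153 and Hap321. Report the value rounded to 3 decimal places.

Mismatches occur at site 6 (C→G), site 8 (A→T), site 16 (A→T), site 19 (T→C), site 23 (A→G), site 24 (A→G), site 26 (C→T), site 27 (T→C), site 28 (C→A), site 29 (C→G), site 30 (A→G), site 37 (T→A), site 38 (C→T), site 43 (C→T).
There are 14 differences over 43 sites, so p = 14/43 = 0.326.

0.326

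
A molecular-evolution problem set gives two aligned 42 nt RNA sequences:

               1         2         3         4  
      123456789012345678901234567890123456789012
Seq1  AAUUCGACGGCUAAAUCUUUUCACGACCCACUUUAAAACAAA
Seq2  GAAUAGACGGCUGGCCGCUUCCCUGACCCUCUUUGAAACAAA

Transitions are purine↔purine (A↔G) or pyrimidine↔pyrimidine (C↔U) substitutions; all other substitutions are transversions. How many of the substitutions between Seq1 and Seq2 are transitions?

8

The sequences differ at positions 1 (A/G, transition), 3 (U/A, transversion), 5 (C/A, transversion), 13 (A/G, transition), 14 (A/G, transition), 15 (A/C, transversion), 16 (U/C, transition), 17 (C/G, transversion), 18 (U/C, transition), 21 (U/C, transition), 23 (A/C, transversion), 24 (C/U, transition), 30 (A/U, transversion), 35 (A/G, transition).
Of the 14 differences, 8 transitions and 6 transversions, so the answer is 8.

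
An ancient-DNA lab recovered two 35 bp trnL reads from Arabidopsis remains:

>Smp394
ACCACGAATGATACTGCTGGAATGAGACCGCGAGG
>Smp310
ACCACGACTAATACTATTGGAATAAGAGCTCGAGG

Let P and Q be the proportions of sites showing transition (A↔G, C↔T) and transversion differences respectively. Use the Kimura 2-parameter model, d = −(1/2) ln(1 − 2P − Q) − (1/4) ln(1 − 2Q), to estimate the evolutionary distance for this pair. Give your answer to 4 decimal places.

0.2357

Differing sites — 8:A/C (Tv); 10:G/A (Ti); 16:G/A (Ti); 17:C/T (Ti); 24:G/A (Ti); 28:C/G (Tv); 30:G/T (Tv).
Of the 7 differences, 4 transitions and 3 transversions over 35 sites: P = 4/35 = 0.114286, Q = 3/35 = 0.085714.
d = −0.5·ln(0.685714) − 0.25·ln(0.828572) = −0.5·(-0.377295) − 0.25·(-0.188052) = 0.2357.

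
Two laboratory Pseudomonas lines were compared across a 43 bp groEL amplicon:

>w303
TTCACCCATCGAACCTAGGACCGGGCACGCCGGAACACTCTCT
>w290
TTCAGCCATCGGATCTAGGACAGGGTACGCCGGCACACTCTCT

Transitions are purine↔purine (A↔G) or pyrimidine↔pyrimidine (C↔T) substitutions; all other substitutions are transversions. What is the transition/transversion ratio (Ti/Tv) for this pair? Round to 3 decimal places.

Mismatches occur at site 5 (C↔G, transversion), site 12 (A↔G, transition), site 14 (C↔T, transition), site 22 (C↔A, transversion), site 26 (C↔T, transition), site 34 (A↔C, transversion).
Of the 6 differences, 3 transitions and 3 transversions, so Ti/Tv = 3/3 = 1.000.

1.000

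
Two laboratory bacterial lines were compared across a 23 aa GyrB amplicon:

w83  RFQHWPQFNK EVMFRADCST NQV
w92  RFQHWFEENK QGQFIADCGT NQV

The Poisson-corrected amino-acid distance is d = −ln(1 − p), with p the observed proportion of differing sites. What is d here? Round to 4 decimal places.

Mismatches occur at site 6 (P↔F), site 7 (Q↔E), site 8 (F↔E), site 11 (E↔Q), site 12 (V↔G), site 13 (M↔Q), site 15 (R↔I), site 19 (S↔G).
p = 8/23 = 0.347826.
d = −ln(1 − 0.347826) = −ln(0.652174) = 0.4274.

0.4274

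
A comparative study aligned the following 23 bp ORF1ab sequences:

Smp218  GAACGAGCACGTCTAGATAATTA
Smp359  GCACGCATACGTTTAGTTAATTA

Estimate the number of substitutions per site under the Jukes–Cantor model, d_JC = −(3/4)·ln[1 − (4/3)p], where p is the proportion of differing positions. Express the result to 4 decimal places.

0.3206

Differing sites — 2:A/C; 6:A/C; 7:G/A; 8:C/T; 13:C/T; 17:A/T.
p = 6/23 = 0.260870.
d = −0.75 · ln(1 − (4/3)·0.260870) = −0.75 · ln(0.652173) = −0.75 · (-0.427445) = 0.3206.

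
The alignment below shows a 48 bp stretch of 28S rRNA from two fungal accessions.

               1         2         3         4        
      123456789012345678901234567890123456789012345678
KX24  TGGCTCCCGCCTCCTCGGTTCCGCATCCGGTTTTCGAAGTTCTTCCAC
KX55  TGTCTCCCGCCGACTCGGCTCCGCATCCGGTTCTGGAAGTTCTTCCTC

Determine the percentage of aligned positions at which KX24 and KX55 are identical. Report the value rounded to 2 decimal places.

85.42%

Mismatches occur at site 3 (G/T), site 12 (T/G), site 13 (C/A), site 19 (T/C), site 33 (T/C), site 35 (C/G), site 47 (A/T).
41 of the 48 sites match, so the percent identity is 41/48 × 100 = 85.42%.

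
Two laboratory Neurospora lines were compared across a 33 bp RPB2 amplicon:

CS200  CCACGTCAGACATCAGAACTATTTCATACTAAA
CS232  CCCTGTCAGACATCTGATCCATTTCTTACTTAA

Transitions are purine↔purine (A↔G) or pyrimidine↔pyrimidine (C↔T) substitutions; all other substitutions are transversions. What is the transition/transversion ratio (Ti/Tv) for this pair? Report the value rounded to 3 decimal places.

0.400

Mismatches occur at site 3 (A/C, transversion), site 4 (C/T, transition), site 15 (A/T, transversion), site 18 (A/T, transversion), site 20 (T/C, transition), site 26 (A/T, transversion), site 31 (A/T, transversion).
Of the 7 differences, 2 transitions and 5 transversions, so Ti/Tv = 2/5 = 0.400.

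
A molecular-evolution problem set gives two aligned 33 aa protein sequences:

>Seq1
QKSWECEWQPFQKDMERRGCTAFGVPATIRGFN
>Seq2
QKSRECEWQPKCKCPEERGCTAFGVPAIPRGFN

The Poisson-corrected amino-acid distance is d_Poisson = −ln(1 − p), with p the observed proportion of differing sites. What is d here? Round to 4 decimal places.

0.2776

Differing sites — 4:W/R; 11:F/K; 12:Q/C; 14:D/C; 15:M/P; 17:R/E; 28:T/I; 29:I/P.
p = 8/33 = 0.242424.
d = −ln(1 − 0.242424) = −ln(0.757576) = 0.2776.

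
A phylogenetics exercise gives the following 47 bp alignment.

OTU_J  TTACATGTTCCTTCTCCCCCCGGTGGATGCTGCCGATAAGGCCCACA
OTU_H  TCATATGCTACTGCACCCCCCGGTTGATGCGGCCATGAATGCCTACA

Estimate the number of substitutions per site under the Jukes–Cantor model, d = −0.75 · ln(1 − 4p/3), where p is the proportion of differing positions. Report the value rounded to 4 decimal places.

0.3451

Differing sites — 2:T/C; 4:C/T; 8:T/C; 10:C/A; 13:T/G; 15:T/A; 25:G/T; 31:T/G; 35:G/A; 36:A/T; 37:T/G; 40:G/T; 44:C/T.
p = 13/47 = 0.276596.
d = −0.75 · ln(1 − (4/3)·0.276596) = −0.75 · ln(0.631205) = −0.75 · (-0.460125) = 0.3451.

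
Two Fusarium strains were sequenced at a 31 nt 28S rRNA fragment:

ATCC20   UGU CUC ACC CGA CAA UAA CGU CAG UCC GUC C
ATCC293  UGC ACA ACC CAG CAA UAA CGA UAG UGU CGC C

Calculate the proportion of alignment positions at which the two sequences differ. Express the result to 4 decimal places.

The sequences differ at positions 3 (U/C), 4 (C/A), 5 (U/C), 6 (C/A), 11 (G/A), 12 (A/G), 21 (U/A), 22 (C/U), 26 (C/G), 27 (C/U), 28 (G/C), 29 (U/G).
There are 12 differences over 31 sites, so p = 12/31 = 0.3871.

0.3871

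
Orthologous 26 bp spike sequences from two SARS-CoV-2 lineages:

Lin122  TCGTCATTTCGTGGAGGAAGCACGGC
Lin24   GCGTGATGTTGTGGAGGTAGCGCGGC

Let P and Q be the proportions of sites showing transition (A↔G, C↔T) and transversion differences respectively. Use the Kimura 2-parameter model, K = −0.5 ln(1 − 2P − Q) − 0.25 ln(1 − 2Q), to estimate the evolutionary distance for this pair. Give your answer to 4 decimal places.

0.2758

Differing sites — 1:T/G (Tv); 5:C/G (Tv); 8:T/G (Tv); 10:C/T (Ti); 18:A/T (Tv); 22:A/G (Ti).
Of the 6 differences, 2 transitions and 4 transversions over 26 sites: P = 2/26 = 0.076923, Q = 4/26 = 0.153846.
d = −0.5·ln(0.692308) − 0.25·ln(0.692308) = −0.5·(-0.367724) − 0.25·(-0.367724) = 0.2758.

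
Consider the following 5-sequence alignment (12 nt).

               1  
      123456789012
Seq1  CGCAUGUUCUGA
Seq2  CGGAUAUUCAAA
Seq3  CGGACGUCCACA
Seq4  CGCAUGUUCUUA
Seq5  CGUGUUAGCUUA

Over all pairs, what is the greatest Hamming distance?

Pairwise Hamming distances:
  Seq1 vs Seq2: 4
  Seq1 vs Seq3: 5
  Seq1 vs Seq4: 1
  Seq1 vs Seq5: 6
  Seq2 vs Seq3: 4
  Seq2 vs Seq4: 4
  Seq2 vs Seq5: 7
  Seq3 vs Seq4: 5
  Seq3 vs Seq5: 8
  Seq4 vs Seq5: 5
The largest is 8, between Seq3 and Seq5.

8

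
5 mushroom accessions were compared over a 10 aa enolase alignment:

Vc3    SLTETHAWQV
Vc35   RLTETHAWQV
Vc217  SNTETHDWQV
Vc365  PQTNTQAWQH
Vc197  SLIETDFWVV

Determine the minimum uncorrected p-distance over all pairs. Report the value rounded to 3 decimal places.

0.100

Pairwise Hamming distances:
  Vc3 vs Vc35: 1
  Vc3 vs Vc217: 2
  Vc3 vs Vc365: 5
  Vc3 vs Vc197: 4
  Vc35 vs Vc217: 3
  Vc35 vs Vc365: 5
  Vc35 vs Vc197: 5
  Vc217 vs Vc365: 6
  Vc217 vs Vc197: 5
  Vc365 vs Vc197: 8
The smallest is 1 mismatch, between Vc3 and Vc35; p = 1/10 = 0.100.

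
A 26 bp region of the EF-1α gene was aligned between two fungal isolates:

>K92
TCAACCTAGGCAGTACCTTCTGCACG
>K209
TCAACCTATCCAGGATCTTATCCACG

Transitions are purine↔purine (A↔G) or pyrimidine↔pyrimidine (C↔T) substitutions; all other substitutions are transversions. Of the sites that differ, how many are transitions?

Differing sites — 9:G/T (Tv); 10:G/C (Tv); 14:T/G (Tv); 16:C/T (Ti); 20:C/A (Tv); 22:G/C (Tv).
Of the 6 differences, 1 transition and 5 transversions, so the answer is 1.

1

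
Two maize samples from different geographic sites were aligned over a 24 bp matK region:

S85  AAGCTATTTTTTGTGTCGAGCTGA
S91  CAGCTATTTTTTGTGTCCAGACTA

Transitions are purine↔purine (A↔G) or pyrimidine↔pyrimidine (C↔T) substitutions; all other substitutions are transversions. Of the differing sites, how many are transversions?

Differing sites — 1:A/C (Tv); 18:G/C (Tv); 21:C/A (Tv); 22:T/C (Ti); 23:G/T (Tv).
Of the 5 differences, 1 transition and 4 transversions, so the answer is 4.

4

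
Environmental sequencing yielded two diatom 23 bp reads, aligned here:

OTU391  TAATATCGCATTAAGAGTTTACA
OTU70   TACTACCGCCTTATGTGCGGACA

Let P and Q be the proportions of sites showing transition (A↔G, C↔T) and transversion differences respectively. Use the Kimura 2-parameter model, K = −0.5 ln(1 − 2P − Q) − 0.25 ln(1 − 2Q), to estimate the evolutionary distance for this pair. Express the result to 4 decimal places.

The sequences differ at positions 3 (A/C, transversion), 6 (T/C, transition), 10 (A/C, transversion), 14 (A/T, transversion), 16 (A/T, transversion), 18 (T/C, transition), 19 (T/G, transversion), 20 (T/G, transversion).
Of the 8 differences, 2 transitions and 6 transversions over 23 sites: P = 2/23 = 0.086957, Q = 6/23 = 0.260870.
d = −0.5·ln(0.565216) − 0.25·ln(0.478260) = −0.5·(-0.570547) − 0.25·(-0.737601) = 0.4697.

0.4697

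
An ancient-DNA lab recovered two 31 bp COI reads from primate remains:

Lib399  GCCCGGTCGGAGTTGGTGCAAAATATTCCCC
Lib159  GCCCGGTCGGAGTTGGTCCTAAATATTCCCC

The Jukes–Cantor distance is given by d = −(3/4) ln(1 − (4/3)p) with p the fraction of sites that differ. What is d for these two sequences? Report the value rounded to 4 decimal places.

The sequences differ at positions 18 (G/C), 20 (A/T).
p = 2/31 = 0.064516.
d = −0.75 · ln(1 − (4/3)·0.064516) = −0.75 · ln(0.913979) = −0.75 · (-0.089948) = 0.0675.

0.0675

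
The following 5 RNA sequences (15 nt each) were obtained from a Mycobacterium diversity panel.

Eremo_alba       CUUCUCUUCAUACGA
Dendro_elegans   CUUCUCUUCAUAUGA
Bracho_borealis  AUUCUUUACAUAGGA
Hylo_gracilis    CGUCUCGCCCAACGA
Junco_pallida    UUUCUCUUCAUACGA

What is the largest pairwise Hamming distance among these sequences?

8

Pairwise Hamming distances:
  Eremo_alba vs Dendro_elegans: 1
  Eremo_alba vs Bracho_borealis: 4
  Eremo_alba vs Hylo_gracilis: 5
  Eremo_alba vs Junco_pallida: 1
  Dendro_elegans vs Bracho_borealis: 4
  Dendro_elegans vs Hylo_gracilis: 6
  Dendro_elegans vs Junco_pallida: 2
  Bracho_borealis vs Hylo_gracilis: 8
  Bracho_borealis vs Junco_pallida: 4
  Hylo_gracilis vs Junco_pallida: 6
The largest is 8, between Bracho_borealis and Hylo_gracilis.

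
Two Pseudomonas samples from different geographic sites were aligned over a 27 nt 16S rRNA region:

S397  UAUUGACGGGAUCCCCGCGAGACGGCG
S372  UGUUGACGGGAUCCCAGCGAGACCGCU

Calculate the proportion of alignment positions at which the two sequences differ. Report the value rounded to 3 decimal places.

Mismatches occur at site 2 (A/G), site 16 (C/A), site 24 (G/C), site 27 (G/U).
There are 4 differences over 27 sites, so p = 4/27 = 0.148.

0.148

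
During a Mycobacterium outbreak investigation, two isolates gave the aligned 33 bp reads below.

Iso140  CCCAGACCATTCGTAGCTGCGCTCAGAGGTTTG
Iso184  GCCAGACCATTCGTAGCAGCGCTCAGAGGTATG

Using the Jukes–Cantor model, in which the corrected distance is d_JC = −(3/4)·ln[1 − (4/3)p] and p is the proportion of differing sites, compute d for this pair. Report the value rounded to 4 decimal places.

Differing sites — 1:C/G; 18:T/A; 31:T/A.
p = 3/33 = 0.090909.
d = −0.75 · ln(1 − (4/3)·0.090909) = −0.75 · ln(0.878788) = −0.75 · (-0.129212) = 0.0969.

0.0969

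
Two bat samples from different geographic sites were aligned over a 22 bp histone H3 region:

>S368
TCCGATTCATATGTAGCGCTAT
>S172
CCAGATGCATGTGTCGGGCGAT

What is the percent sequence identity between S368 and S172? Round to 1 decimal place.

Mismatches occur at site 1 (T→C), site 3 (C→A), site 7 (T→G), site 11 (A→G), site 15 (A→C), site 17 (C→G), site 20 (T→G).
15 of the 22 sites match, so the percent identity is 15/22 × 100 = 68.2%.

68.2%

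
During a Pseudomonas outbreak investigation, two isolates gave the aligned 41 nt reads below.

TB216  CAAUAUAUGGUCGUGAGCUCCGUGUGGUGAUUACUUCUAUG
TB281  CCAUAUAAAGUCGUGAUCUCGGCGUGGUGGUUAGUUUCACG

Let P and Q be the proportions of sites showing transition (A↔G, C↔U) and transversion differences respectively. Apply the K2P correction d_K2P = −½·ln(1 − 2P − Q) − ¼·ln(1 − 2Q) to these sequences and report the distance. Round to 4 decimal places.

The sequences differ at positions 2 (A/C, transversion), 8 (U/A, transversion), 9 (G/A, transition), 17 (G/U, transversion), 21 (C/G, transversion), 23 (U/C, transition), 30 (A/G, transition), 34 (C/G, transversion), 37 (C/U, transition), 38 (U/C, transition), 40 (U/C, transition).
Of the 11 differences, 6 transitions and 5 transversions over 41 sites: P = 6/41 = 0.146341, Q = 5/41 = 0.121951.
d = −0.5·ln(0.585367) − 0.25·ln(0.756098) = −0.5·(-0.535516) − 0.25·(-0.279584) = 0.3377.

0.3377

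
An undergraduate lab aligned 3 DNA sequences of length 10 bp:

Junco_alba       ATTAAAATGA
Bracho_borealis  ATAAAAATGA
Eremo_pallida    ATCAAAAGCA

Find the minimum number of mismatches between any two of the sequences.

1

Pairwise Hamming distances:
  Junco_alba vs Bracho_borealis: 1
  Junco_alba vs Eremo_pallida: 3
  Bracho_borealis vs Eremo_pallida: 3
The smallest is 1, between Junco_alba and Bracho_borealis.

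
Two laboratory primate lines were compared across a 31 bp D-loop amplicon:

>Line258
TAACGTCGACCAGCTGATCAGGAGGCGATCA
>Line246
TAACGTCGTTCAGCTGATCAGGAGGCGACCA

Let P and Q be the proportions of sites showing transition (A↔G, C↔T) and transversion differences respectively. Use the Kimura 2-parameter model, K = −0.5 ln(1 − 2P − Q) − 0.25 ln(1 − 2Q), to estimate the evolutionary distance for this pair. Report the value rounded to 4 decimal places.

0.1046

Differing sites — 9:A/T (Tv); 10:C/T (Ti); 29:T/C (Ti).
Of the 3 differences, 2 transitions and 1 transversion over 31 sites: P = 2/31 = 0.064516, Q = 1/31 = 0.032258.
d = −0.5·ln(0.838710) − 0.25·ln(0.935484) = −0.5·(-0.175890) − 0.25·(-0.066691) = 0.1046.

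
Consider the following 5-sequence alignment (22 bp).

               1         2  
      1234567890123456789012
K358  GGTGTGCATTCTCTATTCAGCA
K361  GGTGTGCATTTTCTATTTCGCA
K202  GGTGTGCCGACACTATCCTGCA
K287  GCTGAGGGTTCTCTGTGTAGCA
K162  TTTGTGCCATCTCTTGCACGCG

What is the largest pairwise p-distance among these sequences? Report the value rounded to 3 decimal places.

0.545

Pairwise Hamming distances:
  K358 vs K361: 3
  K358 vs K202: 6
  K358 vs K287: 7
  K358 vs K162: 10
  K361 vs K202: 8
  K361 vs K287: 8
  K361 vs K162: 10
  K202 vs K287: 11
  K202 vs K162: 10
  K287 vs K162: 12
The largest is 12 mismatches, between K287 and K162; p = 12/22 = 0.545.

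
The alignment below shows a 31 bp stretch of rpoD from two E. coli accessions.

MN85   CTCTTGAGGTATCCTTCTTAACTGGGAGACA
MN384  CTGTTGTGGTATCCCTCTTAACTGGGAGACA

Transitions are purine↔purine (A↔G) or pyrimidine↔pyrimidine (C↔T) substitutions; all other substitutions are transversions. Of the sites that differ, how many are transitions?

1

Mismatches occur at site 3 (C/G, transversion), site 7 (A/T, transversion), site 15 (T/C, transition).
Of the 3 differences, 1 transition and 2 transversions, so the answer is 1.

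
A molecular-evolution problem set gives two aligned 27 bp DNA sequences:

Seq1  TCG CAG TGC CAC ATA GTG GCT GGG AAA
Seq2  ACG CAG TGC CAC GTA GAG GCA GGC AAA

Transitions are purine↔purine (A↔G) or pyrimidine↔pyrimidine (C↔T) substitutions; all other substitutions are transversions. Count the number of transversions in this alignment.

4

The sequences differ at positions 1 (T/A, transversion), 13 (A/G, transition), 17 (T/A, transversion), 21 (T/A, transversion), 24 (G/C, transversion).
Of the 5 differences, 1 transition and 4 transversions, so the answer is 4.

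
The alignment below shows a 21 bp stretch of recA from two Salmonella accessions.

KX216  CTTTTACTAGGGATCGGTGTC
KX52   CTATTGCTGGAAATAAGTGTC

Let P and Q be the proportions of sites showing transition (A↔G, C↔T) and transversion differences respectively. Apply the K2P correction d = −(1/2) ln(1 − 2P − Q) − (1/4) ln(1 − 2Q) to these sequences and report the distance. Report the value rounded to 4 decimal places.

0.4765

The sequences differ at positions 3 (T/A, transversion), 6 (A/G, transition), 9 (A/G, transition), 11 (G/A, transition), 12 (G/A, transition), 15 (C/A, transversion), 16 (G/A, transition).
Of the 7 differences, 5 transitions and 2 transversions over 21 sites: P = 5/21 = 0.238095, Q = 2/21 = 0.095238.
d = −0.5·ln(0.428572) − 0.25·ln(0.809524) = −0.5·(-0.847297) − 0.25·(-0.211309) = 0.4765.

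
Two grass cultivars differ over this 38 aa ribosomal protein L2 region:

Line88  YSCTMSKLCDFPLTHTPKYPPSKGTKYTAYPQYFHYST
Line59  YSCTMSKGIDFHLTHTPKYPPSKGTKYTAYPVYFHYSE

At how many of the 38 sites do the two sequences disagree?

5

Differing sites — 8:L/G; 9:C/I; 12:P/H; 32:Q/V; 38:T/E.
That gives 5 mismatches out of 38 aligned sites, so the Hamming distance is 5.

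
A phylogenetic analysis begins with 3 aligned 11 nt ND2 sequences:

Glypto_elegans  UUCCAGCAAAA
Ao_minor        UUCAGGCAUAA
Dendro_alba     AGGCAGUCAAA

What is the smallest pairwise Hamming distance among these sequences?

Pairwise Hamming distances:
  Glypto_elegans vs Ao_minor: 3
  Glypto_elegans vs Dendro_alba: 5
  Ao_minor vs Dendro_alba: 8
The smallest is 3, between Glypto_elegans and Ao_minor.

3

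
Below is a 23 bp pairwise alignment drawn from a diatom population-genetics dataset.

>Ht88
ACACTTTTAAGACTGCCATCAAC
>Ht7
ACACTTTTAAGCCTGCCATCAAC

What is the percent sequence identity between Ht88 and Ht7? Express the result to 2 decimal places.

95.65%

Differing sites — 12:A/C.
22 of the 23 sites match, so the percent identity is 22/23 × 100 = 95.65%.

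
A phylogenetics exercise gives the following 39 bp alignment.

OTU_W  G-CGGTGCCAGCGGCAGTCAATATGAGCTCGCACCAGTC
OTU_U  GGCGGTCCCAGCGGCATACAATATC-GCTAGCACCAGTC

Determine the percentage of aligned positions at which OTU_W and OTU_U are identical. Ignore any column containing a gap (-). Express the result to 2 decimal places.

86.49%

Excluding the 2 gap columns leaves 37 comparable sites.
Differing sites — 7:G/C; 17:G/T; 18:T/A; 25:G/C; 30:C/A.
32 of the 37 comparable sites match, so the percent identity is 32/37 × 100 = 86.49%.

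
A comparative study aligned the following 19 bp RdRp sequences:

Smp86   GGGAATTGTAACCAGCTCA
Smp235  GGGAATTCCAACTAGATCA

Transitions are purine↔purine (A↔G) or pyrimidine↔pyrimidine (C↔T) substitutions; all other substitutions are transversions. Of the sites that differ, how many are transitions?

The sequences differ at positions 8 (G/C, transversion), 9 (T/C, transition), 13 (C/T, transition), 16 (C/A, transversion).
Of the 4 differences, 2 transitions and 2 transversions, so the answer is 2.

2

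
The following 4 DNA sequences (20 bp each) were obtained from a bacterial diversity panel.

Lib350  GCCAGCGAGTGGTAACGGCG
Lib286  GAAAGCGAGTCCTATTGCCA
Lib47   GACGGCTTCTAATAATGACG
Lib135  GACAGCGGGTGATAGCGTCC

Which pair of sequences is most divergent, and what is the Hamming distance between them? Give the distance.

Pairwise Hamming distances:
  Lib350 vs Lib286: 8
  Lib350 vs Lib47: 9
  Lib350 vs Lib135: 6
  Lib286 vs Lib47: 10
  Lib286 vs Lib135: 8
  Lib47 vs Lib135: 9
The largest is 10, between Lib286 and Lib47.

10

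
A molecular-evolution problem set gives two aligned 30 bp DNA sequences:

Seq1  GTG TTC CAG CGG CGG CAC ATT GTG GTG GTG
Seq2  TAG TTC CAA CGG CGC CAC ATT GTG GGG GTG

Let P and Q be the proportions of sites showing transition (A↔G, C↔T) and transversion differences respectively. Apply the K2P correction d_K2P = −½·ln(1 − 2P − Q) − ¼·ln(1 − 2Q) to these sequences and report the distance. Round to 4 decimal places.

The sequences differ at positions 1 (G/T, transversion), 2 (T/A, transversion), 9 (G/A, transition), 15 (G/C, transversion), 26 (T/G, transversion).
Of the 5 differences, 1 transition and 4 transversions over 30 sites: P = 1/30 = 0.033333, Q = 4/30 = 0.133333.
d = −0.5·ln(0.800001) − 0.25·ln(0.733334) = −0.5·(-0.223142) − 0.25·(-0.310154) = 0.1891.

0.1891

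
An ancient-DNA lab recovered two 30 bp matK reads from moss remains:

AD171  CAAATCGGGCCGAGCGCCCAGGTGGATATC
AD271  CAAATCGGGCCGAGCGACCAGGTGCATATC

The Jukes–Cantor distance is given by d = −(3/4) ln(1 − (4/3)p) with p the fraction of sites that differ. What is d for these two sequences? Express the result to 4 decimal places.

Differing sites — 17:C/A; 25:G/C.
p = 2/30 = 0.066667.
d = −0.75 · ln(1 − (4/3)·0.066667) = −0.75 · ln(0.911111) = −0.75 · (-0.093091) = 0.0698.

0.0698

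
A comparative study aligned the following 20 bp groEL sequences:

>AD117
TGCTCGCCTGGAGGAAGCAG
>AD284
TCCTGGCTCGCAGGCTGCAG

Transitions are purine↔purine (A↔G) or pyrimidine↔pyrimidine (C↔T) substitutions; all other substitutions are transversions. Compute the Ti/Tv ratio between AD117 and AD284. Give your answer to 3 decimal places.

Mismatches occur at site 2 (G↔C, transversion), site 5 (C↔G, transversion), site 8 (C↔T, transition), site 9 (T↔C, transition), site 11 (G↔C, transversion), site 15 (A↔C, transversion), site 16 (A↔T, transversion).
Of the 7 differences, 2 transitions and 5 transversions, so Ti/Tv = 2/5 = 0.400.

0.400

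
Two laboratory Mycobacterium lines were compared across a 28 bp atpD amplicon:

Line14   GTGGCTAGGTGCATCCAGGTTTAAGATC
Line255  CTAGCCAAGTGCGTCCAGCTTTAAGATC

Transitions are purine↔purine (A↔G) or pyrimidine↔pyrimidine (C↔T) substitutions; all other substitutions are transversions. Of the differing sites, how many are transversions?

Mismatches occur at site 1 (G/C, transversion), site 3 (G/A, transition), site 6 (T/C, transition), site 8 (G/A, transition), site 13 (A/G, transition), site 19 (G/C, transversion).
Of the 6 differences, 4 transitions and 2 transversions, so the answer is 2.

2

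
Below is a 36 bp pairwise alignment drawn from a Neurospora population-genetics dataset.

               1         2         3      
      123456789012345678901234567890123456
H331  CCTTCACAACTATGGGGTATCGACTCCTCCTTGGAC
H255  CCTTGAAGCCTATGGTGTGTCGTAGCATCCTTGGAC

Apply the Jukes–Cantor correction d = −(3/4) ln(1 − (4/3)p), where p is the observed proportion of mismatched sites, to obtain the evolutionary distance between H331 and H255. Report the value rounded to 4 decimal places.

0.3470

Mismatches occur at site 5 (C/G), site 7 (C/A), site 8 (A/G), site 9 (A/C), site 16 (G/T), site 19 (A/G), site 23 (A/T), site 24 (C/A), site 25 (T/G), site 27 (C/A).
p = 10/36 = 0.277778.
d = −0.75 · ln(1 − (4/3)·0.277778) = −0.75 · ln(0.629629) = −0.75 · (-0.462625) = 0.3470.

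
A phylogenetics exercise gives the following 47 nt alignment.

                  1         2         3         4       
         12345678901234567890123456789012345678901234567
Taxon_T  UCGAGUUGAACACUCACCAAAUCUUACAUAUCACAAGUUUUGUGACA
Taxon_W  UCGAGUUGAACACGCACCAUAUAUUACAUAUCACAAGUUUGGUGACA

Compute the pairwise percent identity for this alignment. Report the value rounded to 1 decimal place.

91.5%

Differing sites — 14:U/G; 20:A/U; 23:C/A; 41:U/G.
43 of the 47 sites match, so the percent identity is 43/47 × 100 = 91.5%.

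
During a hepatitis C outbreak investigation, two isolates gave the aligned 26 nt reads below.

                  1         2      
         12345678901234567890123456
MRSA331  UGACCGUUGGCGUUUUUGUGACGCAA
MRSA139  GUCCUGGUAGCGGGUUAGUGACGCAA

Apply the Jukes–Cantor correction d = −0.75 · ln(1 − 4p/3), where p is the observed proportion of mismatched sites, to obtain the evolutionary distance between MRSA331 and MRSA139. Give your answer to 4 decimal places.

0.4643

The sequences differ at positions 1 (U/G), 2 (G/U), 3 (A/C), 5 (C/U), 7 (U/G), 9 (G/A), 13 (U/G), 14 (U/G), 17 (U/A).
p = 9/26 = 0.346154.
d = −0.75 · ln(1 − (4/3)·0.346154) = −0.75 · ln(0.538461) = −0.75 · (-0.619040) = 0.4643.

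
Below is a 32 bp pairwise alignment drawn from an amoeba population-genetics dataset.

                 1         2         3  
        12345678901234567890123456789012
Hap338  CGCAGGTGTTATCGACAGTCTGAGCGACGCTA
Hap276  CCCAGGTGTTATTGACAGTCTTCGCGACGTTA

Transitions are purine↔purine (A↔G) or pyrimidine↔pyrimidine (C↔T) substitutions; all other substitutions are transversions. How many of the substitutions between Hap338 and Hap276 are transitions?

2

Mismatches occur at site 2 (G/C, transversion), site 13 (C/T, transition), site 22 (G/T, transversion), site 23 (A/C, transversion), site 30 (C/T, transition).
Of the 5 differences, 2 transitions and 3 transversions, so the answer is 2.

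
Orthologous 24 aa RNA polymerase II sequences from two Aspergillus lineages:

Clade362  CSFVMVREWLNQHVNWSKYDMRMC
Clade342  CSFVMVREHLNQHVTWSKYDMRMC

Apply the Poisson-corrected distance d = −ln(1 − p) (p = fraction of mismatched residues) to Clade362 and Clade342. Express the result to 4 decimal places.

0.0870

Differing sites — 9:W/H; 15:N/T.
p = 2/24 = 0.083333.
d = −ln(1 − 0.083333) = −ln(0.916667) = 0.0870.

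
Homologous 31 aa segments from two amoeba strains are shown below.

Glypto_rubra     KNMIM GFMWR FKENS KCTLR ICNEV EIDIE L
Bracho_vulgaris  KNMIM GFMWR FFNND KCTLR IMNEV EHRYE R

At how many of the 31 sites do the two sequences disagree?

Differing sites — 12:K/F; 13:E/N; 15:S/D; 22:C/M; 27:I/H; 28:D/R; 29:I/Y; 31:L/R.
That gives 8 mismatches out of 31 aligned sites, so the Hamming distance is 8.

8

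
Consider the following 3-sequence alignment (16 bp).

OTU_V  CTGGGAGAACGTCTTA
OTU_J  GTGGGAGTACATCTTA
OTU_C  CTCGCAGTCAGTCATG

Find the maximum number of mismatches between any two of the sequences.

8

Pairwise Hamming distances:
  OTU_V vs OTU_J: 3
  OTU_V vs OTU_C: 7
  OTU_J vs OTU_C: 8
The largest is 8, between OTU_J and OTU_C.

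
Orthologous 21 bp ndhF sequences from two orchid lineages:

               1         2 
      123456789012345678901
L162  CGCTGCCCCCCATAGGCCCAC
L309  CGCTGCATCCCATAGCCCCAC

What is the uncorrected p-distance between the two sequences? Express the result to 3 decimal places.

Mismatches occur at site 7 (C↔A), site 8 (C↔T), site 16 (G↔C).
There are 3 differences over 21 sites, so p = 3/21 = 0.143.

0.143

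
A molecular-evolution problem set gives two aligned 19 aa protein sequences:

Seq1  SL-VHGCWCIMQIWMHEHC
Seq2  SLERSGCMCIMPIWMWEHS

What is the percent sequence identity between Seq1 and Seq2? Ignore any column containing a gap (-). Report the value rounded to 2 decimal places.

66.67%

Excluding the 1 gap column leaves 18 comparable sites.
Differing sites — 4:V/R; 5:H/S; 8:W/M; 12:Q/P; 16:H/W; 19:C/S.
12 of the 18 comparable sites match, so the percent identity is 12/18 × 100 = 66.67%.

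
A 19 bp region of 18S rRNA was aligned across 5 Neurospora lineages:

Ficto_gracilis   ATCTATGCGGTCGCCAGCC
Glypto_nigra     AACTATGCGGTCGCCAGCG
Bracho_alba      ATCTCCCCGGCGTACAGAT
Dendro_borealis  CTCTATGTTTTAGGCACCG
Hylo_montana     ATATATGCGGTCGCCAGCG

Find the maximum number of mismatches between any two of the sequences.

Pairwise Hamming distances:
  Ficto_gracilis vs Glypto_nigra: 2
  Ficto_gracilis vs Bracho_alba: 9
  Ficto_gracilis vs Dendro_borealis: 8
  Ficto_gracilis vs Hylo_montana: 2
  Glypto_nigra vs Bracho_alba: 10
  Glypto_nigra vs Dendro_borealis: 8
  Glypto_nigra vs Hylo_montana: 2
  Bracho_alba vs Dendro_borealis: 14
  Bracho_alba vs Hylo_montana: 10
  Dendro_borealis vs Hylo_montana: 8
The largest is 14, between Bracho_alba and Dendro_borealis.

14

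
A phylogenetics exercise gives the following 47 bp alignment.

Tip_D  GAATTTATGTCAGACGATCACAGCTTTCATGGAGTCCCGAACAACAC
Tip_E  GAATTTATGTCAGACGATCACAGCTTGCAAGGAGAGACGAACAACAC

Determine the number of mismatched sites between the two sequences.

The sequences differ at positions 27 (T/G), 30 (T/A), 35 (T/A), 36 (C/G), 37 (C/A).
That gives 5 mismatches out of 47 aligned sites, so the Hamming distance is 5.

5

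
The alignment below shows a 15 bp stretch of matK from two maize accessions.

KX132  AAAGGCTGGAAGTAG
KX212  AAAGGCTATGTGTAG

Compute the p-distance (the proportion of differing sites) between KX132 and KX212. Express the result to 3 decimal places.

0.267

The sequences differ at positions 8 (G/A), 9 (G/T), 10 (A/G), 11 (A/T).
There are 4 differences over 15 sites, so p = 4/15 = 0.267.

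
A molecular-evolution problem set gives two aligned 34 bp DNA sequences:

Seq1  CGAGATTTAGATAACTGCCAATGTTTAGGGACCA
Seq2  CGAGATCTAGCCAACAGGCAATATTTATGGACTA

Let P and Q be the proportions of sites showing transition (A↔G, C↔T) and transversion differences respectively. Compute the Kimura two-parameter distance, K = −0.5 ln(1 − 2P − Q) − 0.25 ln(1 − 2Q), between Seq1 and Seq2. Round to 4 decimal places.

0.2847

Differing sites — 7:T/C (Ti); 11:A/C (Tv); 12:T/C (Ti); 16:T/A (Tv); 18:C/G (Tv); 23:G/A (Ti); 28:G/T (Tv); 33:C/T (Ti).
Of the 8 differences, 4 transitions and 4 transversions over 34 sites: P = 4/34 = 0.117647, Q = 4/34 = 0.117647.
d = −0.5·ln(0.647059) − 0.25·ln(0.764706) = −0.5·(-0.435318) − 0.25·(-0.268264) = 0.2847.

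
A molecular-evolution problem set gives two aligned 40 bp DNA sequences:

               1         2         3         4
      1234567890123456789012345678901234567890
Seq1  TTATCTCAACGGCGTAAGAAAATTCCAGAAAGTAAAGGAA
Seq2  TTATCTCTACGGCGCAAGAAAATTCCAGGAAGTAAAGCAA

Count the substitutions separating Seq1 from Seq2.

4

The sequences differ at positions 8 (A/T), 15 (T/C), 29 (A/G), 38 (G/C).
That gives 4 mismatches out of 40 aligned sites, so the Hamming distance is 4.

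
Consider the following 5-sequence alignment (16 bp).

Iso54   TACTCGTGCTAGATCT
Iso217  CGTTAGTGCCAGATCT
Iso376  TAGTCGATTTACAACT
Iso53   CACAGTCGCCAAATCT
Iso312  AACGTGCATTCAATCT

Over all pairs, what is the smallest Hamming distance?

Pairwise Hamming distances:
  Iso54 vs Iso217: 5
  Iso54 vs Iso376: 6
  Iso54 vs Iso53: 7
  Iso54 vs Iso312: 8
  Iso217 vs Iso376: 10
  Iso217 vs Iso53: 7
  Iso217 vs Iso312: 11
  Iso376 vs Iso53: 11
  Iso376 vs Iso312: 9
  Iso53 vs Iso312: 8
The smallest is 5, between Iso54 and Iso217.

5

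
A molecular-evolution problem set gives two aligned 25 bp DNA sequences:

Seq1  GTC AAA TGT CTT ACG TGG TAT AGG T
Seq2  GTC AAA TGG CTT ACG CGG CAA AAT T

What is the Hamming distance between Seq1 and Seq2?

Mismatches occur at site 9 (T/G), site 16 (T/C), site 19 (T/C), site 21 (T/A), site 23 (G/A), site 24 (G/T).
That gives 6 mismatches out of 25 aligned sites, so the Hamming distance is 6.

6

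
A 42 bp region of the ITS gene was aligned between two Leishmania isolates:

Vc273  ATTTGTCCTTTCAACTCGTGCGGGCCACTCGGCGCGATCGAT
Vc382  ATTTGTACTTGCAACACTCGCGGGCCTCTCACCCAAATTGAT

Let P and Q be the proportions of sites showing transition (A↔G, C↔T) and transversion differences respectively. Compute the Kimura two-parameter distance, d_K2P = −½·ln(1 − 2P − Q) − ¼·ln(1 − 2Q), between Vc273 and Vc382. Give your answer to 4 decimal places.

Differing sites — 7:C/A (Tv); 11:T/G (Tv); 16:T/A (Tv); 18:G/T (Tv); 19:T/C (Ti); 27:A/T (Tv); 31:G/A (Ti); 32:G/C (Tv); 34:G/C (Tv); 35:C/A (Tv); 36:G/A (Ti); 39:C/T (Ti).
Of the 12 differences, 4 transitions and 8 transversions over 42 sites: P = 4/42 = 0.095238, Q = 8/42 = 0.190476.
d = −0.5·ln(0.619048) − 0.25·ln(0.619048) = −0.5·(-0.479572) − 0.25·(-0.479572) = 0.3597.

0.3597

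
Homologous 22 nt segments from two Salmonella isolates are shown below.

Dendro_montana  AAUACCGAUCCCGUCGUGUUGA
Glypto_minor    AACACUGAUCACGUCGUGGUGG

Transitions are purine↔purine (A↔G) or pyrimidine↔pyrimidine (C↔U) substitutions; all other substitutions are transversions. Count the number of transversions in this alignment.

2

Differing sites — 3:U/C (Ti); 6:C/U (Ti); 11:C/A (Tv); 19:U/G (Tv); 22:A/G (Ti).
Of the 5 differences, 3 transitions and 2 transversions, so the answer is 2.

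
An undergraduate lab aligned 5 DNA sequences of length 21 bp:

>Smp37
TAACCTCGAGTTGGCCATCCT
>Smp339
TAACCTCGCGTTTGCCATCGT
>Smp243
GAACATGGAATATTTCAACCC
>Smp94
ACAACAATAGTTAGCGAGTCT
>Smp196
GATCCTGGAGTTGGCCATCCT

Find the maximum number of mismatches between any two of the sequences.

16

Pairwise Hamming distances:
  Smp37 vs Smp339: 3
  Smp37 vs Smp243: 10
  Smp37 vs Smp94: 10
  Smp37 vs Smp196: 3
  Smp339 vs Smp243: 11
  Smp339 vs Smp94: 12
  Smp339 vs Smp196: 6
  Smp243 vs Smp94: 16
  Smp243 vs Smp196: 9
  Smp94 vs Smp196: 11
The largest is 16, between Smp243 and Smp94.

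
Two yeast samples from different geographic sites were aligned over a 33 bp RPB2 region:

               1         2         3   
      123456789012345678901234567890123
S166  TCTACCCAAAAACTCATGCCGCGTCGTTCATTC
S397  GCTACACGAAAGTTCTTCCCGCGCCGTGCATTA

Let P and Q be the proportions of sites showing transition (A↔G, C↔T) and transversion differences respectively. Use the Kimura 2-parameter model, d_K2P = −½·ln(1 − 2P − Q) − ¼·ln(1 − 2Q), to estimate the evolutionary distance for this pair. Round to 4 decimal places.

The sequences differ at positions 1 (T/G, transversion), 6 (C/A, transversion), 8 (A/G, transition), 12 (A/G, transition), 13 (C/T, transition), 16 (A/T, transversion), 18 (G/C, transversion), 24 (T/C, transition), 28 (T/G, transversion), 33 (C/A, transversion).
Of the 10 differences, 4 transitions and 6 transversions over 33 sites: P = 4/33 = 0.121212, Q = 6/33 = 0.181818.
d = −0.5·ln(0.575758) − 0.25·ln(0.636364) = −0.5·(-0.552068) − 0.25·(-0.451985) = 0.3890.

0.3890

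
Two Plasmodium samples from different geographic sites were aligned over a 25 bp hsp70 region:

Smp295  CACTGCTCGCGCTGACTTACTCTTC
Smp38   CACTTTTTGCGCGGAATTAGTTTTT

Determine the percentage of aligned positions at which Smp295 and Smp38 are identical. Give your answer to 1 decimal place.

68.0%

Differing sites — 5:G/T; 6:C/T; 8:C/T; 13:T/G; 16:C/A; 20:C/G; 22:C/T; 25:C/T.
17 of the 25 sites match, so the percent identity is 17/25 × 100 = 68.0%.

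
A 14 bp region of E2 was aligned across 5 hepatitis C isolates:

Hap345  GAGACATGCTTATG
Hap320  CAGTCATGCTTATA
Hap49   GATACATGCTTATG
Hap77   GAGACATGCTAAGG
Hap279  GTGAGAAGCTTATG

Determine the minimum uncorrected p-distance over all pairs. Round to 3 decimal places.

Pairwise Hamming distances:
  Hap345 vs Hap320: 3
  Hap345 vs Hap49: 1
  Hap345 vs Hap77: 2
  Hap345 vs Hap279: 3
  Hap320 vs Hap49: 4
  Hap320 vs Hap77: 5
  Hap320 vs Hap279: 6
  Hap49 vs Hap77: 3
  Hap49 vs Hap279: 4
  Hap77 vs Hap279: 5
The smallest is 1 mismatch, between Hap345 and Hap49; p = 1/14 = 0.071.

0.071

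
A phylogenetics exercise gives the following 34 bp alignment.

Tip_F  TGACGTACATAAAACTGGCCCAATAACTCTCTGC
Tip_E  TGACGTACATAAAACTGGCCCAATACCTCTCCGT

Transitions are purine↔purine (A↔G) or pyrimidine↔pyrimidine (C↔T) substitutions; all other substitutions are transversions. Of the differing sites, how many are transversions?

Differing sites — 26:A/C (Tv); 32:T/C (Ti); 34:C/T (Ti).
Of the 3 differences, 2 transitions and 1 transversion, so the answer is 1.

1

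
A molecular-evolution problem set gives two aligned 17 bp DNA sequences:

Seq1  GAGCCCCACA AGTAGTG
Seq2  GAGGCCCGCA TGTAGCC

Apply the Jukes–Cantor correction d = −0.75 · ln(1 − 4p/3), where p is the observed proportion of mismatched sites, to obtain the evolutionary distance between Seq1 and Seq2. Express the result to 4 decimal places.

0.3734

Mismatches occur at site 4 (C/G), site 8 (A/G), site 11 (A/T), site 16 (T/C), site 17 (G/C).
p = 5/17 = 0.294118.
d = −0.75 · ln(1 − (4/3)·0.294118) = −0.75 · ln(0.607843) = −0.75 · (-0.497839) = 0.3734.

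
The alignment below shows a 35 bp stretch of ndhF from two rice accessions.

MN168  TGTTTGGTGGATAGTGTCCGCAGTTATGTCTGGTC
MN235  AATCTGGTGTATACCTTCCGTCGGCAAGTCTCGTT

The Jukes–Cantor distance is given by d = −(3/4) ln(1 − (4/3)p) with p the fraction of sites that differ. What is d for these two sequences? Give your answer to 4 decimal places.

0.5716

The sequences differ at positions 1 (T/A), 2 (G/A), 4 (T/C), 10 (G/T), 14 (G/C), 15 (T/C), 16 (G/T), 21 (C/T), 22 (A/C), 24 (T/G), 25 (T/C), 27 (T/A), 32 (G/C), 35 (C/T).
p = 14/35 = 0.400000.
d = −0.75 · ln(1 − (4/3)·0.400000) = −0.75 · ln(0.466667) = −0.75 · (-0.762139) = 0.5716.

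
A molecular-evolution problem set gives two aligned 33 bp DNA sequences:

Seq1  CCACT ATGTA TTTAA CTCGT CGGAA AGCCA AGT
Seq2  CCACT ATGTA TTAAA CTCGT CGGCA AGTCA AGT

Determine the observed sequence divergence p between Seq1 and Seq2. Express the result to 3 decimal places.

0.091

Differing sites — 13:T/A; 24:A/C; 28:C/T.
There are 3 differences over 33 sites, so p = 3/33 = 0.091.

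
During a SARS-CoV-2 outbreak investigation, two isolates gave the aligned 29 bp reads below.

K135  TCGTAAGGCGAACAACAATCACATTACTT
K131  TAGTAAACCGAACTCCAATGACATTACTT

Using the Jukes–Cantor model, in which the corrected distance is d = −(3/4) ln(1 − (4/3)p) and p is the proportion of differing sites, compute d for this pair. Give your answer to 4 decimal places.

Differing sites — 2:C/A; 7:G/A; 8:G/C; 14:A/T; 15:A/C; 20:C/G.
p = 6/29 = 0.206897.
d = −0.75 · ln(1 − (4/3)·0.206897) = −0.75 · ln(0.724137) = −0.75 · (-0.322775) = 0.2421.

0.2421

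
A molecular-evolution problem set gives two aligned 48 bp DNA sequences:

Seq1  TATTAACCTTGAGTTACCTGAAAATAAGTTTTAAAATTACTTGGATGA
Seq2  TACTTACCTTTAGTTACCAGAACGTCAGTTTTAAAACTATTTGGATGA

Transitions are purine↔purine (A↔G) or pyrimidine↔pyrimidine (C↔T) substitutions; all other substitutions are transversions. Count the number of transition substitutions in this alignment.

4

Mismatches occur at site 3 (T/C, transition), site 5 (A/T, transversion), site 11 (G/T, transversion), site 19 (T/A, transversion), site 23 (A/C, transversion), site 24 (A/G, transition), site 26 (A/C, transversion), site 37 (T/C, transition), site 40 (C/T, transition).
Of the 9 differences, 4 transitions and 5 transversions, so the answer is 4.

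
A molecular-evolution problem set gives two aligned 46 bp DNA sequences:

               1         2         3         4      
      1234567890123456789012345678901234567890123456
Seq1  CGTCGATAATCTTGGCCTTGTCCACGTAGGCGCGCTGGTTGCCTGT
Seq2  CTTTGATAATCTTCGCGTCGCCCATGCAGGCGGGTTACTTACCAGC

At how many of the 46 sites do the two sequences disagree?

15

Differing sites — 2:G/T; 4:C/T; 14:G/C; 17:C/G; 19:T/C; 21:T/C; 25:C/T; 27:T/C; 33:C/G; 35:C/T; 37:G/A; 38:G/C; 41:G/A; 44:T/A; 46:T/C.
That gives 15 mismatches out of 46 aligned sites, so the Hamming distance is 15.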